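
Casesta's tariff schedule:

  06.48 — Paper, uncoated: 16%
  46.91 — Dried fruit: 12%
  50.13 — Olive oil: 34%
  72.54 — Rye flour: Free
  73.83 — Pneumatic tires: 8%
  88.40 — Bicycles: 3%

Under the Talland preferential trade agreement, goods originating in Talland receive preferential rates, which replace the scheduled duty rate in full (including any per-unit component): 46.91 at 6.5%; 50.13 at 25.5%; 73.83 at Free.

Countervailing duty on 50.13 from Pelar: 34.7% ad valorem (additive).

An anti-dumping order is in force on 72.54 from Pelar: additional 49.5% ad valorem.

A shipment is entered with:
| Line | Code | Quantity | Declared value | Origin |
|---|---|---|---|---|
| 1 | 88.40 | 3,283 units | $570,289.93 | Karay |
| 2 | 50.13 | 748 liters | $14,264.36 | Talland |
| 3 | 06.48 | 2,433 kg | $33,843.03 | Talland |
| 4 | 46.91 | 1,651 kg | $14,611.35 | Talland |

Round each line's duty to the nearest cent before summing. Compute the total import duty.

$27,110.73

Line 1 (88.40, Karay, 3,283 units, $570,289.93):
Base rate for 88.40 is 3%.
Duty = $570,289.93 × 3% = $17,108.70.
Line 2 (50.13, Talland, 748 liters, $14,264.36):
Base rate for 50.13 is 34%.
Origin Talland qualifies under the Casesta–Talland agreement and 50.13 is covered: preferential rate 25.5% applies instead.
The additional-duty order on 50.13 targets Pelar, not Talland; it does not apply.
Duty = $14,264.36 × 25.5% = $3,637.41.
Line 3 (06.48, Talland, 2,433 kg, $33,843.03):
Base rate for 06.48 is 16%.
Origin Talland is the FTA partner but 06.48 is not on the preference list; base rate stands.
Duty = $33,843.03 × 16% = $5,414.88.
Line 4 (46.91, Talland, 1,651 kg, $14,611.35):
Base rate for 46.91 is 12%.
Origin Talland qualifies under the Casesta–Talland agreement and 46.91 is covered: preferential rate 6.5% applies instead.
Duty = $14,611.35 × 6.5% = $949.74.
Total = $17,108.70 + $3,637.41 + $5,414.88 + $949.74 = $27,110.73.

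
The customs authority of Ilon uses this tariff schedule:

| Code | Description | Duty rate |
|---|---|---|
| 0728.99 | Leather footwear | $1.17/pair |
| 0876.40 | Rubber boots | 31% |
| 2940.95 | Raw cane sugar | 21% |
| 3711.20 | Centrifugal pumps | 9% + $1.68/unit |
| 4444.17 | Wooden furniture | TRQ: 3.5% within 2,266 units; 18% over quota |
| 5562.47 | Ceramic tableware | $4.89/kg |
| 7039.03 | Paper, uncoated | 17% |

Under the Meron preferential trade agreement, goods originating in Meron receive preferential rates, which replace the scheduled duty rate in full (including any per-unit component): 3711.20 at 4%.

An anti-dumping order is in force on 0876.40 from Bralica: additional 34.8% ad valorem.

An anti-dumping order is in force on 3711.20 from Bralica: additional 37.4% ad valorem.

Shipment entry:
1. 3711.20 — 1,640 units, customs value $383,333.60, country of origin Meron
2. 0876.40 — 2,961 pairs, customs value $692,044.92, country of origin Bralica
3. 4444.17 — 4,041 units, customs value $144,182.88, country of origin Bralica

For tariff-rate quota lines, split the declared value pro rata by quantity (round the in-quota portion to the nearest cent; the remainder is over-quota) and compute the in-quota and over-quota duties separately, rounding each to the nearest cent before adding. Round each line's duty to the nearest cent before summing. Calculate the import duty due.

$484,928.44

Line 1 (3711.20, Meron, 1,640 units, $383,333.60):
Base rate for 3711.20 is 9% + $1.68/unit.
Origin Meron qualifies under the Ilon–Meron agreement and 3711.20 is covered: preferential rate 4% applies instead.
The additional-duty order on 3711.20 targets Bralica, not Meron; it does not apply.
Duty = $383,333.60 × 4% = $15,333.34.
Line 2 (0876.40, Bralica, 2,961 pairs, $692,044.92):
Base rate for 0876.40 is 31%.
Additional duty on 0876.40 from Bralica: +34.8%. Applied ad valorem rate: 31% + 34.8% = 65.8%.
Duty = $692,044.92 × 65.8% = $455,365.56.
Line 3 (4444.17, Bralica, 4,041 units, $144,182.88):
Code 4444.17 is under a tariff-rate quota (threshold 2,266 units). In-quota: 2,266 units at 3.5%; over-quota: 1,775 units at 18%.
Pro-rata value split: in-quota = $144,182.88 × 2,266/4,041 = $80,850.88; over-quota = $144,182.88 − $80,850.88 = $63,332.00.
In-quota duty = $80,850.88 × 3.5% = $2,829.78. Over-quota duty = $63,332.00 × 18% = $11,399.76.
Line duty = $2,829.78 + $11,399.76 = $14,229.54.
Total = $15,333.34 + $455,365.56 + $14,229.54 = $484,928.44.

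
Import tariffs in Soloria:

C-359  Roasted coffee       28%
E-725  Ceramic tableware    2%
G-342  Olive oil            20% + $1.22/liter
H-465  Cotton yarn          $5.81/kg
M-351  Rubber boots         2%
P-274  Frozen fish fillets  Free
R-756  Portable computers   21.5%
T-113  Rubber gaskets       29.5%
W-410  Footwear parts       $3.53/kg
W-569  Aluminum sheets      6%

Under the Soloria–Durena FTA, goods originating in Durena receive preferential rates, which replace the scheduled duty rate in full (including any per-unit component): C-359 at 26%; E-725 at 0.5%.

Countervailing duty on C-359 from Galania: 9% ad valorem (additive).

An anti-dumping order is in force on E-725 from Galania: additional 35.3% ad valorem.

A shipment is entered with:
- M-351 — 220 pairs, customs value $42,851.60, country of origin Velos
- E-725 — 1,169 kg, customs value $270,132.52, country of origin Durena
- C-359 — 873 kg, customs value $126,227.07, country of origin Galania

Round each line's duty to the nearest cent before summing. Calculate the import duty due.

$48,911.71

Line 1 (M-351, Velos, 220 pairs, $42,851.60):
Base rate for M-351 is 2%.
Duty = $42,851.60 × 2% = $857.03.
Line 2 (E-725, Durena, 1,169 kg, $270,132.52):
Base rate for E-725 is 2%.
Origin Durena qualifies under the Soloria–Durena agreement and E-725 is covered: preferential rate 0.5% applies instead.
The additional-duty order on E-725 targets Galania, not Durena; it does not apply.
Duty = $270,132.52 × 0.5% = $1,350.66.
Line 3 (C-359, Galania, 873 kg, $126,227.07):
Base rate for C-359 is 28%.
C-359 has an FTA preferential rate, but origin Galania is not Durena; base rate stands.
Additional duty on C-359 from Galania: +9%. Applied ad valorem rate: 28% + 9% = 37%.
Duty = $126,227.07 × 37% = $46,704.02.
Total = $857.03 + $1,350.66 + $46,704.02 = $48,911.71.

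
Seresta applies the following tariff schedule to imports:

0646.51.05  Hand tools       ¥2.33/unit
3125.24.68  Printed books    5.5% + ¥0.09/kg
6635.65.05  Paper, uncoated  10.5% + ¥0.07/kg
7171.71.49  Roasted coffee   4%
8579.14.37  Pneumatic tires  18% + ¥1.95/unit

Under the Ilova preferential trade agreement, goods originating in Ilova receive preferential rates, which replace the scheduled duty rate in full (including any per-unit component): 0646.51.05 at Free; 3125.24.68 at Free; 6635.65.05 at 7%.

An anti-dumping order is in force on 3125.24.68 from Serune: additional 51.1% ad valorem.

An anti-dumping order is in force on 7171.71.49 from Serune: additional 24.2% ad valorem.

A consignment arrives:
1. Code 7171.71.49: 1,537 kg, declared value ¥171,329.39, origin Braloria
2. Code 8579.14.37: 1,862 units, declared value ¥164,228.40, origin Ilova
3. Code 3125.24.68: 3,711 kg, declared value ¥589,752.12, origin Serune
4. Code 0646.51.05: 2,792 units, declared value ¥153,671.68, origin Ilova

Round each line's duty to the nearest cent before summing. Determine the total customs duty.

¥374,178.88

Line 1 (7171.71.49, Braloria, 1,537 kg, ¥171,329.39):
Base rate for 7171.71.49 is 4%.
The additional-duty order on 7171.71.49 targets Serune, not Braloria; it does not apply.
Duty = ¥171,329.39 × 4% = ¥6,853.18.
Line 2 (8579.14.37, Ilova, 1,862 units, ¥164,228.40):
Base rate for 8579.14.37 is 18% + ¥1.95/unit.
Origin Ilova is the FTA partner but 8579.14.37 is not on the preference list; base rate stands.
Duty = ¥164,228.40 × 18% + 1,862 × ¥1.95 = ¥33,192.01.
Line 3 (3125.24.68, Serune, 3,711 kg, ¥589,752.12):
Base rate for 3125.24.68 is 5.5% + ¥0.09/kg.
3125.24.68 has an FTA preferential rate, but origin Serune is not Ilova; base rate stands.
Additional duty on 3125.24.68 from Serune: +51.1%. Applied ad valorem rate: 5.5% + 51.1% = 56.6%.
Duty = ¥589,752.12 × 56.6% + 3,711 × ¥0.09 = ¥334,133.69.
Line 4 (0646.51.05, Ilova, 2,792 units, ¥153,671.68):
Base rate for 0646.51.05 is ¥2.33/unit.
Origin Ilova qualifies under the Seresta–Ilova agreement and 0646.51.05 is covered: preferential rate Free applies instead.
Duty = ¥153,671.68 × 0% = ¥0.00.
Total = ¥6,853.18 + ¥33,192.01 + ¥334,133.69 + ¥0.00 = ¥374,178.88.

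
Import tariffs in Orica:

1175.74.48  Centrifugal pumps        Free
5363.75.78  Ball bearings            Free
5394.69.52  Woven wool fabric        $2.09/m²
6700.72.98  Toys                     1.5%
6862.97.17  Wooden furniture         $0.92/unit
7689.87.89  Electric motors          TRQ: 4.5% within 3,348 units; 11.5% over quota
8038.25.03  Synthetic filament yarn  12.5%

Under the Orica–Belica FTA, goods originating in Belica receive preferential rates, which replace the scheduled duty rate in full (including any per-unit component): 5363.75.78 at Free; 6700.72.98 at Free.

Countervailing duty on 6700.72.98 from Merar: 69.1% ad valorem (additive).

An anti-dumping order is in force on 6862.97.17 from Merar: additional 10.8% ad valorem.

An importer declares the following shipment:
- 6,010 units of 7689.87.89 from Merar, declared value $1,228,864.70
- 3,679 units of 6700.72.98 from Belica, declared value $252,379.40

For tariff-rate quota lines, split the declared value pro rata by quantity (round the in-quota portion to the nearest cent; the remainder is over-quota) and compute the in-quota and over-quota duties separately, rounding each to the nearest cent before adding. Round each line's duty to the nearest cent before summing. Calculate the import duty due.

$93,399.85

Line 1 (7689.87.89, Merar, 6,010 units, $1,228,864.70):
Code 7689.87.89 is under a tariff-rate quota (threshold 3,348 units). In-quota: 3,348 units at 4.5%; over-quota: 2,662 units at 11.5%.
Pro-rata value split: in-quota = $1,228,864.70 × 3,348/6,010 = $684,565.56; over-quota = $1,228,864.70 − $684,565.56 = $544,299.14.
In-quota duty = $684,565.56 × 4.5% = $30,805.45. Over-quota duty = $544,299.14 × 11.5% = $62,594.40.
Line duty = $30,805.45 + $62,594.40 = $93,399.85.
Line 2 (6700.72.98, Belica, 3,679 units, $252,379.40):
Base rate for 6700.72.98 is 1.5%.
Origin Belica qualifies under the Orica–Belica agreement and 6700.72.98 is covered: preferential rate Free applies instead.
The additional-duty order on 6700.72.98 targets Merar, not Belica; it does not apply.
Duty = $252,379.40 × 0% = $0.00.
Total = $93,399.85 + $0.00 = $93,399.85.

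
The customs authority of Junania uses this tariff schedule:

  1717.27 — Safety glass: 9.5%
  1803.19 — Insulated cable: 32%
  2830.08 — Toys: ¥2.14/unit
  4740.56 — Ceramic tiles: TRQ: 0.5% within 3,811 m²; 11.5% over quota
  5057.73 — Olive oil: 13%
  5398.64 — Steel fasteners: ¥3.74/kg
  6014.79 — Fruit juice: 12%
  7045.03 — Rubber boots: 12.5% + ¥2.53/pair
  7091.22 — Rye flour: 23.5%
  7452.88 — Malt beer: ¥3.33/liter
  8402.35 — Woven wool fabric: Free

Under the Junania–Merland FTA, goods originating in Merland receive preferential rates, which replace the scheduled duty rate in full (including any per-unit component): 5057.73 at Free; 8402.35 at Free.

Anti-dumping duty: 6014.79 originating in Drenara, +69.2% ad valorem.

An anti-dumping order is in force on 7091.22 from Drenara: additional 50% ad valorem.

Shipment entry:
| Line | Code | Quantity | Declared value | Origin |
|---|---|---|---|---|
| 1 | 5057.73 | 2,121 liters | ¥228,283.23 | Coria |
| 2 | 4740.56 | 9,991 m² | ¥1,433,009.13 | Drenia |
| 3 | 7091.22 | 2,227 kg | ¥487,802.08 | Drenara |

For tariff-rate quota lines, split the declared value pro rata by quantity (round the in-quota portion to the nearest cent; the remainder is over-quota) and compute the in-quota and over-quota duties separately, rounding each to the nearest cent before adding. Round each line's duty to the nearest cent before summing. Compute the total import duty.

¥492,880.11

Line 1 (5057.73, Coria, 2,121 liters, ¥228,283.23):
Base rate for 5057.73 is 13%.
5057.73 has an FTA preferential rate, but origin Coria is not Merland; base rate stands.
Duty = ¥228,283.23 × 13% = ¥29,676.82.
Line 2 (4740.56, Drenia, 9,991 m², ¥1,433,009.13):
Code 4740.56 is under a tariff-rate quota (threshold 3,811 m²). In-quota: 3,811 m² at 0.5%; over-quota: 6,180 m² at 11.5%.
Pro-rata value split: in-quota = ¥1,433,009.13 × 3,811/9,991 = ¥546,611.73; over-quota = ¥1,433,009.13 − ¥546,611.73 = ¥886,397.40.
In-quota duty = ¥546,611.73 × 0.5% = ¥2,733.06. Over-quota duty = ¥886,397.40 × 11.5% = ¥101,935.70.
Line duty = ¥2,733.06 + ¥101,935.70 = ¥104,668.76.
Line 3 (7091.22, Drenara, 2,227 kg, ¥487,802.08):
Base rate for 7091.22 is 23.5%.
Additional duty on 7091.22 from Drenara: +50%. Applied ad valorem rate: 23.5% + 50% = 73.5%.
Duty = ¥487,802.08 × 73.5% = ¥358,534.53.
Total = ¥29,676.82 + ¥104,668.76 + ¥358,534.53 = ¥492,880.11.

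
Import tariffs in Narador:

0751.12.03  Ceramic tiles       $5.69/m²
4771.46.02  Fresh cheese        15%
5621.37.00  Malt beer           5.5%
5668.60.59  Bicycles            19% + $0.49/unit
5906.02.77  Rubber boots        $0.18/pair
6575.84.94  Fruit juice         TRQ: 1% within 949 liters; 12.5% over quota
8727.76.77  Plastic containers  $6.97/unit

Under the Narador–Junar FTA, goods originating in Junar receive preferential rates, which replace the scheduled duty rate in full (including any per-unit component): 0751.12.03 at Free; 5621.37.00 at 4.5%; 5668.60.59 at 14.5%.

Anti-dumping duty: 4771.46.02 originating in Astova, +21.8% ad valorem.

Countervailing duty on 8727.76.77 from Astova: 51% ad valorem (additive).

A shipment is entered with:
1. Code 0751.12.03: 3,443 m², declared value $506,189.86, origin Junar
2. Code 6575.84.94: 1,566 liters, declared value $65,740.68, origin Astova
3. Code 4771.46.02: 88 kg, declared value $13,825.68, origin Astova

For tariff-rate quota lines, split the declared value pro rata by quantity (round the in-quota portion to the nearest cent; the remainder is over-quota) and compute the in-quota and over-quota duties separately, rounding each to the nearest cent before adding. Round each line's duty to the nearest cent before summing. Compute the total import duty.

$8,723.95

Line 1 (0751.12.03, Junar, 3,443 m², $506,189.86):
Base rate for 0751.12.03 is $5.69/m².
Origin Junar qualifies under the Narador–Junar agreement and 0751.12.03 is covered: preferential rate Free applies instead.
Duty = $506,189.86 × 0% = $0.00.
Line 2 (6575.84.94, Astova, 1,566 liters, $65,740.68):
Code 6575.84.94 is under a tariff-rate quota (threshold 949 liters). In-quota: 949 liters at 1%; over-quota: 617 liters at 12.5%.
Pro-rata value split: in-quota = $65,740.68 × 949/1,566 = $39,839.02; over-quota = $65,740.68 − $39,839.02 = $25,901.66.
In-quota duty = $39,839.02 × 1% = $398.39. Over-quota duty = $25,901.66 × 12.5% = $3,237.71.
Line duty = $398.39 + $3,237.71 = $3,636.10.
Line 3 (4771.46.02, Astova, 88 kg, $13,825.68):
Base rate for 4771.46.02 is 15%.
Additional duty on 4771.46.02 from Astova: +21.8%. Applied ad valorem rate: 15% + 21.8% = 36.8%.
Duty = $13,825.68 × 36.8% = $5,087.85.
Total = $0.00 + $3,636.10 + $5,087.85 = $8,723.95.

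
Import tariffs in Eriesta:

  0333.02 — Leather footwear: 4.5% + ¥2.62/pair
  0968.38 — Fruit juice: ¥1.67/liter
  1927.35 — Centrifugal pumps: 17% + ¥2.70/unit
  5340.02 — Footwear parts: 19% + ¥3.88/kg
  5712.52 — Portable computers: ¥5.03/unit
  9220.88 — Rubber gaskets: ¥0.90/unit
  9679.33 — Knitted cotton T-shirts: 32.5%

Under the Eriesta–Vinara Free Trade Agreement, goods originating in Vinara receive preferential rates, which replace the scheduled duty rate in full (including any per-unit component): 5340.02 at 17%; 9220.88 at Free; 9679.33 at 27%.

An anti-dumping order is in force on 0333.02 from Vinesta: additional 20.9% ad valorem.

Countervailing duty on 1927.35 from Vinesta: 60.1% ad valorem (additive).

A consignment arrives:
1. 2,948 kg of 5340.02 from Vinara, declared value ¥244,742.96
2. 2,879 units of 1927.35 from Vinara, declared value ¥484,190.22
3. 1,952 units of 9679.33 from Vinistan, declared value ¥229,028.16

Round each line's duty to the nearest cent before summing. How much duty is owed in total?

¥206,126.09

Line 1 (5340.02, Vinara, 2,948 kg, ¥244,742.96):
Base rate for 5340.02 is 19% + ¥3.88/kg.
Origin Vinara qualifies under the Eriesta–Vinara agreement and 5340.02 is covered: preferential rate 17% applies instead.
Duty = ¥244,742.96 × 17% = ¥41,606.30.
Line 2 (1927.35, Vinara, 2,879 units, ¥484,190.22):
Base rate for 1927.35 is 17% + ¥2.70/unit.
Origin Vinara is the FTA partner but 1927.35 is not on the preference list; base rate stands.
The additional-duty order on 1927.35 targets Vinesta, not Vinara; it does not apply.
Duty = ¥484,190.22 × 17% + 2,879 × ¥2.70 = ¥90,085.64.
Line 3 (9679.33, Vinistan, 1,952 units, ¥229,028.16):
Base rate for 9679.33 is 32.5%.
9679.33 has an FTA preferential rate, but origin Vinistan is not Vinara; base rate stands.
Duty = ¥229,028.16 × 32.5% = ¥74,434.15.
Total = ¥41,606.30 + ¥90,085.64 + ¥74,434.15 = ¥206,126.09.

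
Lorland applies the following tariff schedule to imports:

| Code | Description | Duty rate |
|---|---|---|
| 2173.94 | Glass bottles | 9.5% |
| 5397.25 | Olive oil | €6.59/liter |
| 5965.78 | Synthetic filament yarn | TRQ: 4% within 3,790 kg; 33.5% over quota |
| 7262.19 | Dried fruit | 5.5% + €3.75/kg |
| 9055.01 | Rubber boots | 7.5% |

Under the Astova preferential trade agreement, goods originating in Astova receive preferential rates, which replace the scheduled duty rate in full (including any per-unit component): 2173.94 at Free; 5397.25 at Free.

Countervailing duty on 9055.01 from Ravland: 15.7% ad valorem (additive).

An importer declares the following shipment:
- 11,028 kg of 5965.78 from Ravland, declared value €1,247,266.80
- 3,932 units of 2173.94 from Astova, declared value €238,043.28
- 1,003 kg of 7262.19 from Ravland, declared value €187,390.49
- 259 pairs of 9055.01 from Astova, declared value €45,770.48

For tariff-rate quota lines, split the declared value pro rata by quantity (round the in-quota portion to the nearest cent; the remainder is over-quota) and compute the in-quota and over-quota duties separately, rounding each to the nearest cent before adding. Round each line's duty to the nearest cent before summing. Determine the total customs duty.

€308,883.44

Line 1 (5965.78, Ravland, 11,028 kg, €1,247,266.80):
Code 5965.78 is under a tariff-rate quota (threshold 3,790 kg). In-quota: 3,790 kg at 4%; over-quota: 7,238 kg at 33.5%.
Pro-rata value split: in-quota = €1,247,266.80 × 3,790/11,028 = €428,649.00; over-quota = €1,247,266.80 − €428,649.00 = €818,617.80.
In-quota duty = €428,649.00 × 4% = €17,145.96. Over-quota duty = €818,617.80 × 33.5% = €274,236.96.
Line duty = €17,145.96 + €274,236.96 = €291,382.92.
Line 2 (2173.94, Astova, 3,932 units, €238,043.28):
Base rate for 2173.94 is 9.5%.
Origin Astova qualifies under the Lorland–Astova agreement and 2173.94 is covered: preferential rate Free applies instead.
Duty = €238,043.28 × 0% = €0.00.
Line 3 (7262.19, Ravland, 1,003 kg, €187,390.49):
Base rate for 7262.19 is 5.5% + €3.75/kg.
Duty = €187,390.49 × 5.5% + 1,003 × €3.75 = €14,067.73.
Line 4 (9055.01, Astova, 259 pairs, €45,770.48):
Base rate for 9055.01 is 7.5%.
Origin Astova is the FTA partner but 9055.01 is not on the preference list; base rate stands.
The additional-duty order on 9055.01 targets Ravland, not Astova; it does not apply.
Duty = €45,770.48 × 7.5% = €3,432.79.
Total = €291,382.92 + €0.00 + €14,067.73 + €3,432.79 = €308,883.44.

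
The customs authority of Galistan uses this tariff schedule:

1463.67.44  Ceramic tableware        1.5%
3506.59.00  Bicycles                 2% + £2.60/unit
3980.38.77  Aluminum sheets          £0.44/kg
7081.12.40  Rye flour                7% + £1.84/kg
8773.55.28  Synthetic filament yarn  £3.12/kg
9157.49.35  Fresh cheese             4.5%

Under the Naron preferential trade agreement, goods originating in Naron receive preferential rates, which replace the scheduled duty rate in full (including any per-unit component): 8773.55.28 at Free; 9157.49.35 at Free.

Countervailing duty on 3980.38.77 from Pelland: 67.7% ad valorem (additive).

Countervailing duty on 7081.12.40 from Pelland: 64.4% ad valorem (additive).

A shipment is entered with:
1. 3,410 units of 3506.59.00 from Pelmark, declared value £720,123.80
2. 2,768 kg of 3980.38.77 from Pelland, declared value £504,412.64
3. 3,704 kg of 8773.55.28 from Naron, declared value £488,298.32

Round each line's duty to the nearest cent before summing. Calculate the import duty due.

£365,973.76

Line 1 (3506.59.00, Pelmark, 3,410 units, £720,123.80):
Base rate for 3506.59.00 is 2% + £2.60/unit.
Duty = £720,123.80 × 2% + 3,410 × £2.60 = £23,268.48.
Line 2 (3980.38.77, Pelland, 2,768 kg, £504,412.64):
Base rate for 3980.38.77 is £0.44/kg.
Additional duty on 3980.38.77 from Pelland: +67.7% ad valorem. Applied ad valorem rate = 67.7%.
Duty = £504,412.64 × 67.7% + 2,768 × £0.44 = £342,705.28.
Line 3 (8773.55.28, Naron, 3,704 kg, £488,298.32):
Base rate for 8773.55.28 is £3.12/kg.
Origin Naron qualifies under the Galistan–Naron agreement and 8773.55.28 is covered: preferential rate Free applies instead.
Duty = £488,298.32 × 0% = £0.00.
Total = £23,268.48 + £342,705.28 + £0.00 = £365,973.76.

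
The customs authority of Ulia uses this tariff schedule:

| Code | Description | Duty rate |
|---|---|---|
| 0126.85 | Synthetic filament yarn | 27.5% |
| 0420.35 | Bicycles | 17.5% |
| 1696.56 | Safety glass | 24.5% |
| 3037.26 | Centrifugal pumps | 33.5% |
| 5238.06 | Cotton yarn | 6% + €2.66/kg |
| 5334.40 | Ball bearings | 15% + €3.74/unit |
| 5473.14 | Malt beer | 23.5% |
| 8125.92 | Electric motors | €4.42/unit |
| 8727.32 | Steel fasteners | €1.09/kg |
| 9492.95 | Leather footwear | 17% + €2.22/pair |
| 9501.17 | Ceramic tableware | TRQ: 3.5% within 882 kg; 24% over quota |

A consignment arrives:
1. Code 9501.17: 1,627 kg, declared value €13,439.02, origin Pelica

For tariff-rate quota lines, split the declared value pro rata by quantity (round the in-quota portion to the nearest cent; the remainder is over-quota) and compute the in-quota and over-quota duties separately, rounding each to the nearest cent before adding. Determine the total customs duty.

€1,731.88

Line 1 (9501.17, Pelica, 1,627 kg, €13,439.02):
Code 9501.17 is under a tariff-rate quota (threshold 882 kg). In-quota: 882 kg at 3.5%; over-quota: 745 kg at 24%.
Pro-rata value split: in-quota = €13,439.02 × 882/1,627 = €7,285.32; over-quota = €13,439.02 − €7,285.32 = €6,153.70.
In-quota duty = €7,285.32 × 3.5% = €254.99. Over-quota duty = €6,153.70 × 24% = €1,476.89.
Line duty = €254.99 + €1,476.89 = €1,731.88.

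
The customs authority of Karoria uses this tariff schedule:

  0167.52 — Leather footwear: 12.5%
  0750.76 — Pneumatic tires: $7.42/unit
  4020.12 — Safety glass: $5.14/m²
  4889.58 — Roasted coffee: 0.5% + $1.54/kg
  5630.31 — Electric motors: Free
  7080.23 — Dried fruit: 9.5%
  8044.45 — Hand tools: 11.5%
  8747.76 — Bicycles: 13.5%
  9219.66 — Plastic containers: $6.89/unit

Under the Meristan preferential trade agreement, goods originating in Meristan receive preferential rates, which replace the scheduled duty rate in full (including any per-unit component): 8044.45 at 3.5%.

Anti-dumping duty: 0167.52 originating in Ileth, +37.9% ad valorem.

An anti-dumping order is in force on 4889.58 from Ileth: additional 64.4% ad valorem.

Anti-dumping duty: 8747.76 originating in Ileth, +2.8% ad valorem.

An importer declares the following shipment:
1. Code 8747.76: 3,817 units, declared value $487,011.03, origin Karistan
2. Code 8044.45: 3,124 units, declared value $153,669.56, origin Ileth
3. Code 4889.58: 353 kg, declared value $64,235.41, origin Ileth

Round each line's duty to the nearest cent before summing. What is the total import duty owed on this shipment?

Line 1 (8747.76, Karistan, 3,817 units, $487,011.03):
Base rate for 8747.76 is 13.5%.
The additional-duty order on 8747.76 targets Ileth, not Karistan; it does not apply.
Duty = $487,011.03 × 13.5% = $65,746.49.
Line 2 (8044.45, Ileth, 3,124 units, $153,669.56):
Base rate for 8044.45 is 11.5%.
8044.45 has an FTA preferential rate, but origin Ileth is not Meristan; base rate stands.
Duty = $153,669.56 × 11.5% = $17,672.00.
Line 3 (4889.58, Ileth, 353 kg, $64,235.41):
Base rate for 4889.58 is 0.5% + $1.54/kg.
Additional duty on 4889.58 from Ileth: +64.4%. Applied ad valorem rate: 0.5% + 64.4% = 64.9%.
Duty = $64,235.41 × 64.9% + 353 × $1.54 = $42,232.40.
Total = $65,746.49 + $17,672.00 + $42,232.40 = $125,650.89.

$125,650.89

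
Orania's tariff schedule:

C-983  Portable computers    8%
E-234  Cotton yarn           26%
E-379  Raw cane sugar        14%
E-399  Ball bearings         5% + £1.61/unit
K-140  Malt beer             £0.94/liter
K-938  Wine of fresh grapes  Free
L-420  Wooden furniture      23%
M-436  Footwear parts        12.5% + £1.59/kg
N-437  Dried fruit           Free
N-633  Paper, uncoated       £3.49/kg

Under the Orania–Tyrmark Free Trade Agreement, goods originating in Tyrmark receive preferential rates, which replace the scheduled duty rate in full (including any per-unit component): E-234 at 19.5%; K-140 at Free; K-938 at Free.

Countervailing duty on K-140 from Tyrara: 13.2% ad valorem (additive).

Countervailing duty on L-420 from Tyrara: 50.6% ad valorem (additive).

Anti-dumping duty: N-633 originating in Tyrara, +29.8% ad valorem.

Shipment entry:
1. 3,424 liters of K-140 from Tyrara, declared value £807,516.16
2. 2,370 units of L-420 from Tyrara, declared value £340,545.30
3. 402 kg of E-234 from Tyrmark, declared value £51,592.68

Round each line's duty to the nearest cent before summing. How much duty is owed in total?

Line 1 (K-140, Tyrara, 3,424 liters, £807,516.16):
Base rate for K-140 is £0.94/liter.
K-140 has an FTA preferential rate, but origin Tyrara is not Tyrmark; base rate stands.
Additional duty on K-140 from Tyrara: +13.2% ad valorem. Applied ad valorem rate = 13.2%.
Duty = £807,516.16 × 13.2% + 3,424 × £0.94 = £109,810.69.
Line 2 (L-420, Tyrara, 2,370 units, £340,545.30):
Base rate for L-420 is 23%.
Additional duty on L-420 from Tyrara: +50.6%. Applied ad valorem rate: 23% + 50.6% = 73.6%.
Duty = £340,545.30 × 73.6% = £250,641.34.
Line 3 (E-234, Tyrmark, 402 kg, £51,592.68):
Base rate for E-234 is 26%.
Origin Tyrmark qualifies under the Orania–Tyrmark agreement and E-234 is covered: preferential rate 19.5% applies instead.
Duty = £51,592.68 × 19.5% = £10,060.57.
Total = £109,810.69 + £250,641.34 + £10,060.57 = £370,512.60.

£370,512.60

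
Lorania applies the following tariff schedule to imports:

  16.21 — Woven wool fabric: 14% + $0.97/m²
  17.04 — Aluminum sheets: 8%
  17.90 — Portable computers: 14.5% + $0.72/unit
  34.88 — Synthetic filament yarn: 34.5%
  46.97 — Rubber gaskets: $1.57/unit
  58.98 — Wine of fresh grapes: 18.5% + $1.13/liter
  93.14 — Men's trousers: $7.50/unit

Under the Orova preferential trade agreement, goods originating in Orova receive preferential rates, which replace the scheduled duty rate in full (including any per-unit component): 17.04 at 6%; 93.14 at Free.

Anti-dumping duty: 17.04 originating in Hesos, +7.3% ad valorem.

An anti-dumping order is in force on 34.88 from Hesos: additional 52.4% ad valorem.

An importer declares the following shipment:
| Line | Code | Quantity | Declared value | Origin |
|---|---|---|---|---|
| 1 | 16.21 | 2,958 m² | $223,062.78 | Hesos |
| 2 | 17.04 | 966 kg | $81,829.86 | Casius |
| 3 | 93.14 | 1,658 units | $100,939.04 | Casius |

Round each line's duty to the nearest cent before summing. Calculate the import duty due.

$53,079.44

Line 1 (16.21, Hesos, 2,958 m², $223,062.78):
Base rate for 16.21 is 14% + $0.97/m².
Duty = $223,062.78 × 14% + 2,958 × $0.97 = $34,098.05.
Line 2 (17.04, Casius, 966 kg, $81,829.86):
Base rate for 17.04 is 8%.
17.04 has an FTA preferential rate, but origin Casius is not Orova; base rate stands.
The additional-duty order on 17.04 targets Hesos, not Casius; it does not apply.
Duty = $81,829.86 × 8% = $6,546.39.
Line 3 (93.14, Casius, 1,658 units, $100,939.04):
Base rate for 93.14 is $7.50/unit.
93.14 has an FTA preferential rate, but origin Casius is not Orova; base rate stands.
Duty = 1,658 × $7.50 = $12,435.00.
Total = $34,098.05 + $6,546.39 + $12,435.00 = $53,079.44.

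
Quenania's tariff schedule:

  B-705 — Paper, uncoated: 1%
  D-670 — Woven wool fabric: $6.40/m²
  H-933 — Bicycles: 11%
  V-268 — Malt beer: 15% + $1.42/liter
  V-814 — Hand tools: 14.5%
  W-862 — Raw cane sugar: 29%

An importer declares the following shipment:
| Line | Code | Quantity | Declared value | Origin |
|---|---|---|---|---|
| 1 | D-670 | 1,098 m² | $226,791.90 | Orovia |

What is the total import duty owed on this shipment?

$7,027.20

Line 1 (D-670, Orovia, 1,098 m², $226,791.90):
Base rate for D-670 is $6.40/m².
Duty = 1,098 × $6.40 = $7,027.20.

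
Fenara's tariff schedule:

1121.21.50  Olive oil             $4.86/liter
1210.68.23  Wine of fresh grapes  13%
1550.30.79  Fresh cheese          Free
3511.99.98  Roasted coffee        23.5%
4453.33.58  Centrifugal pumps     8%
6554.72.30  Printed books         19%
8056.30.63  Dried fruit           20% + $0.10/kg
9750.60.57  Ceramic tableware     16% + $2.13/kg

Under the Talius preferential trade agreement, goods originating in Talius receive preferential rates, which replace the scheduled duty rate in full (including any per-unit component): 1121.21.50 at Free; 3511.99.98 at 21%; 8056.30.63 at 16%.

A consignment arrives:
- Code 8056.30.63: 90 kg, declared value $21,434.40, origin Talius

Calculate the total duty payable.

Line 1 (8056.30.63, Talius, 90 kg, $21,434.40):
Base rate for 8056.30.63 is 20% + $0.10/kg.
Origin Talius qualifies under the Fenara–Talius agreement and 8056.30.63 is covered: preferential rate 16% applies instead.
Duty = $21,434.40 × 16% = $3,429.50.

$3,429.50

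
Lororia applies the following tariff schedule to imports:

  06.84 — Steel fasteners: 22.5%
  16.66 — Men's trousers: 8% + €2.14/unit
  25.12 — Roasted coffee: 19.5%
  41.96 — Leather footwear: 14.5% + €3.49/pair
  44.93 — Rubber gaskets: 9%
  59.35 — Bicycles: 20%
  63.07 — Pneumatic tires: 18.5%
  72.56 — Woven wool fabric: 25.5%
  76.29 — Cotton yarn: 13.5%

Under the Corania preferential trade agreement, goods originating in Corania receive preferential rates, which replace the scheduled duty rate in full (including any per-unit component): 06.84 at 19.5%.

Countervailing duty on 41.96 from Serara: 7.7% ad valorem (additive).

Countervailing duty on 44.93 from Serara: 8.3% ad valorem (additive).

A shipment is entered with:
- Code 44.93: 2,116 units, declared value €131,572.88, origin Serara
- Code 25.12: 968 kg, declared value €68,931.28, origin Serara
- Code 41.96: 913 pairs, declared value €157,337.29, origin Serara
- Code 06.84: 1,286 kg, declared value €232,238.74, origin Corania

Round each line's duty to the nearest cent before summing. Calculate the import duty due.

€119,605.51

Line 1 (44.93, Serara, 2,116 units, €131,572.88):
Base rate for 44.93 is 9%.
Additional duty on 44.93 from Serara: +8.3%. Applied ad valorem rate: 9% + 8.3% = 17.3%.
Duty = €131,572.88 × 17.3% = €22,762.11.
Line 2 (25.12, Serara, 968 kg, €68,931.28):
Base rate for 25.12 is 19.5%.
Duty = €68,931.28 × 19.5% = €13,441.60.
Line 3 (41.96, Serara, 913 pairs, €157,337.29):
Base rate for 41.96 is 14.5% + €3.49/pair.
Additional duty on 41.96 from Serara: +7.7%. Applied ad valorem rate: 14.5% + 7.7% = 22.2%.
Duty = €157,337.29 × 22.2% + 913 × €3.49 = €38,115.25.
Line 4 (06.84, Corania, 1,286 kg, €232,238.74):
Base rate for 06.84 is 22.5%.
Origin Corania qualifies under the Lororia–Corania agreement and 06.84 is covered: preferential rate 19.5% applies instead.
Duty = €232,238.74 × 19.5% = €45,286.55.
Total = €22,762.11 + €13,441.60 + €38,115.25 + €45,286.55 = €119,605.51.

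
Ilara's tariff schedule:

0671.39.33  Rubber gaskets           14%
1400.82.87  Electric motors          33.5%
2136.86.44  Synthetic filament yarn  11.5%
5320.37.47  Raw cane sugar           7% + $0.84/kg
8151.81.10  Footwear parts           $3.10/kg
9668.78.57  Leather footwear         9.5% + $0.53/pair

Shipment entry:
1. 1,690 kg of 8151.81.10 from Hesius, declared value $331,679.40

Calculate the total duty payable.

Line 1 (8151.81.10, Hesius, 1,690 kg, $331,679.40):
Base rate for 8151.81.10 is $3.10/kg.
Duty = 1,690 × $3.10 = $5,239.00.

$5,239.00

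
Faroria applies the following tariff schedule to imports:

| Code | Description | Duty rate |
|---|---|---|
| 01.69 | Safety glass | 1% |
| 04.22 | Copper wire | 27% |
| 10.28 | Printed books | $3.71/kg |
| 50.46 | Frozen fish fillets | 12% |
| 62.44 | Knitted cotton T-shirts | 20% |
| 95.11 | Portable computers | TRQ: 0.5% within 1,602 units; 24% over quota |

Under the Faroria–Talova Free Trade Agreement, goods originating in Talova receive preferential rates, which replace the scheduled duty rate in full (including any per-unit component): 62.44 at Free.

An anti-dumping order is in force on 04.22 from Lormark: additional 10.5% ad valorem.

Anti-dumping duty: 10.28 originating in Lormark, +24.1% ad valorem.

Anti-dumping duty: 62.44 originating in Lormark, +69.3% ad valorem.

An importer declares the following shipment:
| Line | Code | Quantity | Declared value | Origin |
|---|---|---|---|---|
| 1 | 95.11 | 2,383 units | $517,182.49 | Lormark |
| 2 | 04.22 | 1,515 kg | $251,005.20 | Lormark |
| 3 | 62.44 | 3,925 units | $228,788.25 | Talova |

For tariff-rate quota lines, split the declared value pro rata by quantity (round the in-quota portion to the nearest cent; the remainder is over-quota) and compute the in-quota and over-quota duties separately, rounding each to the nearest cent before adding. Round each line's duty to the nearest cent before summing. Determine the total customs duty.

Line 1 (95.11, Lormark, 2,383 units, $517,182.49):
Code 95.11 is under a tariff-rate quota (threshold 1,602 units). In-quota: 1,602 units at 0.5%; over-quota: 781 units at 24%.
Pro-rata value split: in-quota = $517,182.49 × 1,602/2,383 = $347,682.06; over-quota = $517,182.49 − $347,682.06 = $169,500.43.
In-quota duty = $347,682.06 × 0.5% = $1,738.41. Over-quota duty = $169,500.43 × 24% = $40,680.10.
Line duty = $1,738.41 + $40,680.10 = $42,418.51.
Line 2 (04.22, Lormark, 1,515 kg, $251,005.20):
Base rate for 04.22 is 27%.
Additional duty on 04.22 from Lormark: +10.5%. Applied ad valorem rate: 27% + 10.5% = 37.5%.
Duty = $251,005.20 × 37.5% = $94,126.95.
Line 3 (62.44, Talova, 3,925 units, $228,788.25):
Base rate for 62.44 is 20%.
Origin Talova qualifies under the Faroria–Talova agreement and 62.44 is covered: preferential rate Free applies instead.
The additional-duty order on 62.44 targets Lormark, not Talova; it does not apply.
Duty = $228,788.25 × 0% = $0.00.
Total = $42,418.51 + $94,126.95 + $0.00 = $136,545.46.

$136,545.46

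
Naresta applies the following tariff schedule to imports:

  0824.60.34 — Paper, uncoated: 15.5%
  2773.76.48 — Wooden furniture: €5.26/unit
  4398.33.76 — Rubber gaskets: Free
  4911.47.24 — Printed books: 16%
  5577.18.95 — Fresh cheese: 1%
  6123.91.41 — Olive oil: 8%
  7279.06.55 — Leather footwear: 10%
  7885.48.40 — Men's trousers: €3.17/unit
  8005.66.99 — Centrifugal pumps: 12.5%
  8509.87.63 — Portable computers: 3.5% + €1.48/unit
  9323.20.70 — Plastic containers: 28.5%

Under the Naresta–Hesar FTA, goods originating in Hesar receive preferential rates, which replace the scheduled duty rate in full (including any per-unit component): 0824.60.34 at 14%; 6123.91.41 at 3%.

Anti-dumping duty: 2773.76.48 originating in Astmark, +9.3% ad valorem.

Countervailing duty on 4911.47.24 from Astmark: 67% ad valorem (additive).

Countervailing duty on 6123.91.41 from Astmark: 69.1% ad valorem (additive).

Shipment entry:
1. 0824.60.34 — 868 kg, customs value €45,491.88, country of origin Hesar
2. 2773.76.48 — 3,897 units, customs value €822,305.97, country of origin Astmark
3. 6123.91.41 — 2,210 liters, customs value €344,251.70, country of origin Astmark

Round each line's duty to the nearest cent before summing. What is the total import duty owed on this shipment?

€368,759.60

Line 1 (0824.60.34, Hesar, 868 kg, €45,491.88):
Base rate for 0824.60.34 is 15.5%.
Origin Hesar qualifies under the Naresta–Hesar agreement and 0824.60.34 is covered: preferential rate 14% applies instead.
Duty = €45,491.88 × 14% = €6,368.86.
Line 2 (2773.76.48, Astmark, 3,897 units, €822,305.97):
Base rate for 2773.76.48 is €5.26/unit.
Additional duty on 2773.76.48 from Astmark: +9.3% ad valorem. Applied ad valorem rate = 9.3%.
Duty = €822,305.97 × 9.3% + 3,897 × €5.26 = €96,972.68.
Line 3 (6123.91.41, Astmark, 2,210 liters, €344,251.70):
Base rate for 6123.91.41 is 8%.
6123.91.41 has an FTA preferential rate, but origin Astmark is not Hesar; base rate stands.
Additional duty on 6123.91.41 from Astmark: +69.1%. Applied ad valorem rate: 8% + 69.1% = 77.1%.
Duty = €344,251.70 × 77.1% = €265,418.06.
Total = €6,368.86 + €96,972.68 + €265,418.06 = €368,759.60.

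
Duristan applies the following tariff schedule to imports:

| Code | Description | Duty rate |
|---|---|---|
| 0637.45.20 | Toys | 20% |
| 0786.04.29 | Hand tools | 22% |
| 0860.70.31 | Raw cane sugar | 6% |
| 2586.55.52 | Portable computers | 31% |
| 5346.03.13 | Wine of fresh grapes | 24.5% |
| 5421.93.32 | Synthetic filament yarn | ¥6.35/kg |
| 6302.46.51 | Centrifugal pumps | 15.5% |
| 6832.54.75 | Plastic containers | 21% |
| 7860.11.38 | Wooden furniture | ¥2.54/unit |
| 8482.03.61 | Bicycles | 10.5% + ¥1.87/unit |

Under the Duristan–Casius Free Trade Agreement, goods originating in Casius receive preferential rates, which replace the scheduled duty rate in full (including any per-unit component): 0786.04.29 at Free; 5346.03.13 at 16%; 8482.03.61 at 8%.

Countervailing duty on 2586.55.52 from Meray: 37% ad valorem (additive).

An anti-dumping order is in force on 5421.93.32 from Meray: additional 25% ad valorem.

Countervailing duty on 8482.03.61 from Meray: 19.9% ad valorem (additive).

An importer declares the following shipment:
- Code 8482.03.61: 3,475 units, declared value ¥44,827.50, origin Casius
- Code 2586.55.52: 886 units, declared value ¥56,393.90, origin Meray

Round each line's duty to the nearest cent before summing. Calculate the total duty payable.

Line 1 (8482.03.61, Casius, 3,475 units, ¥44,827.50):
Base rate for 8482.03.61 is 10.5% + ¥1.87/unit.
Origin Casius qualifies under the Duristan–Casius agreement and 8482.03.61 is covered: preferential rate 8% applies instead.
The additional-duty order on 8482.03.61 targets Meray, not Casius; it does not apply.
Duty = ¥44,827.50 × 8% = ¥3,586.20.
Line 2 (2586.55.52, Meray, 886 units, ¥56,393.90):
Base rate for 2586.55.52 is 31%.
Additional duty on 2586.55.52 from Meray: +37%. Applied ad valorem rate: 31% + 37% = 68%.
Duty = ¥56,393.90 × 68% = ¥38,347.85.
Total = ¥3,586.20 + ¥38,347.85 = ¥41,934.05.

¥41,934.05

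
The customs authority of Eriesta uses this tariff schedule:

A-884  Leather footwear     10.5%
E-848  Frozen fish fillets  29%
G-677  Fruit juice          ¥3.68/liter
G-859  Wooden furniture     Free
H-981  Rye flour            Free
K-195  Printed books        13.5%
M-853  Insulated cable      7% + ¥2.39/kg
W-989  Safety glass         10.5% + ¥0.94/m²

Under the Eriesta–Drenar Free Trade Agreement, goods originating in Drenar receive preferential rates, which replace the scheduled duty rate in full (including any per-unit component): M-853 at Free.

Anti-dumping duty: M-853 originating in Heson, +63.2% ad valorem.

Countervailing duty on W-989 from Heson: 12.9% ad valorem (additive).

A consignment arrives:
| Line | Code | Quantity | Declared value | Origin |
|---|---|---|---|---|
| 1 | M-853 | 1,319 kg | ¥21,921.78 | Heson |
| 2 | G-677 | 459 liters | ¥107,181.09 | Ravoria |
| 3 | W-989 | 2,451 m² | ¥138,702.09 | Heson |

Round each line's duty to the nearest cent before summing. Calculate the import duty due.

Line 1 (M-853, Heson, 1,319 kg, ¥21,921.78):
Base rate for M-853 is 7% + ¥2.39/kg.
M-853 has an FTA preferential rate, but origin Heson is not Drenar; base rate stands.
Additional duty on M-853 from Heson: +63.2%. Applied ad valorem rate: 7% + 63.2% = 70.2%.
Duty = ¥21,921.78 × 70.2% + 1,319 × ¥2.39 = ¥18,541.50.
Line 2 (G-677, Ravoria, 459 liters, ¥107,181.09):
Base rate for G-677 is ¥3.68/liter.
Duty = 459 × ¥3.68 = ¥1,689.12.
Line 3 (W-989, Heson, 2,451 m², ¥138,702.09):
Base rate for W-989 is 10.5% + ¥0.94/m².
Additional duty on W-989 from Heson: +12.9%. Applied ad valorem rate: 10.5% + 12.9% = 23.4%.
Duty = ¥138,702.09 × 23.4% + 2,451 × ¥0.94 = ¥34,760.23.
Total = ¥18,541.50 + ¥1,689.12 + ¥34,760.23 = ¥54,990.85.

¥54,990.85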